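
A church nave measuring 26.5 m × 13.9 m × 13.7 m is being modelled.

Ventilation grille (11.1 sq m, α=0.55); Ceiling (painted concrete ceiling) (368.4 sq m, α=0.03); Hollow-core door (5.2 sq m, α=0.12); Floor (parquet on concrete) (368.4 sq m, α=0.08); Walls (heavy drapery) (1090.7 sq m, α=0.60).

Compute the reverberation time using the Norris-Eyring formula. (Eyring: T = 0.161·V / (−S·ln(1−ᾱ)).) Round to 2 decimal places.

0.92 s

S = Σ Sᵢ = 1843.8 sq m.
Absorption A = 11.1·0.55 + 368.4·0.03 + 5.2·0.12 + 368.4·0.08 + 1090.7·0.60 = 701.673 sabins.
ᾱ = 701.673 / 1843.8 = 0.3806.
Eyring denominator: −S ln(1−ᾱ) = 883.188.
V = 26.5 × 13.9 × 13.7 = 5046.395 m³.
T = 0.161·V/[−S·ln(1−ᾱ)] = 0.161·5046.395/883.188 = 0.92 s.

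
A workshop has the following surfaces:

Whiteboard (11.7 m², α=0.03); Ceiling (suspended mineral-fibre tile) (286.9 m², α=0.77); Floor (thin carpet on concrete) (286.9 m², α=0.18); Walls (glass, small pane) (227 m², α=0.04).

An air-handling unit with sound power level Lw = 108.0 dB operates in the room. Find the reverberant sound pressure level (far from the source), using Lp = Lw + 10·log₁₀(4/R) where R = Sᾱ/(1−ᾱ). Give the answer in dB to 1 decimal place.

87.7 dB

Σ(Sᵢαᵢ) = 11.7×0.03 + 286.9×0.77 + 286.9×0.18 + 227×0.04 = 281.986; total area S = 812.5 m².
ᾱ = 0.3471, so room constant R = A/(1−ᾱ) = 431.898 m².
Lp = 108.0 + 10·log₁₀(4/431.898) = 108.0 + (-20.33) = 87.7 dB.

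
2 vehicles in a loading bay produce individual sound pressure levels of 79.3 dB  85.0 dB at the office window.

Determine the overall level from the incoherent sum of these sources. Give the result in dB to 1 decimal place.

86.0 dB

Sum in the linear (power) domain: Σ 10^(Lᵢ/10) = 10^(79.3/10) + 10^(85.0/10) = 4.013e+08.
L_total = 10·log₁₀(4.013e+08) = 86.0 dB.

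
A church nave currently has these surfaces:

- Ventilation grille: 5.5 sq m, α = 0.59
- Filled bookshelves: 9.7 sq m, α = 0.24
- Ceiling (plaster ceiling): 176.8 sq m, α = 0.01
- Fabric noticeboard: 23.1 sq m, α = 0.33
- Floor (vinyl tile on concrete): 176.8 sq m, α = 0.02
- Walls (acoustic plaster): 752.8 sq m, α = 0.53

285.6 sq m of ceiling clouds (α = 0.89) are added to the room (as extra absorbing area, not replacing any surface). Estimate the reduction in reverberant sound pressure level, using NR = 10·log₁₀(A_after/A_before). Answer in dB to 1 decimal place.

2.1 dB

Equivalent absorption area: A_before = 5.5*0.59 + 9.7*0.24 + 176.8*0.01 + 23.1*0.33 + 176.8*0.02 + 752.8*0.53 = 417.484 sq m.
Treatment contributes 285.6·0.89 = 254.184 sabins.
New total A_after = 671.668 sabins.
NR = 10·log₁₀(671.668/417.484) = 2.1 dB.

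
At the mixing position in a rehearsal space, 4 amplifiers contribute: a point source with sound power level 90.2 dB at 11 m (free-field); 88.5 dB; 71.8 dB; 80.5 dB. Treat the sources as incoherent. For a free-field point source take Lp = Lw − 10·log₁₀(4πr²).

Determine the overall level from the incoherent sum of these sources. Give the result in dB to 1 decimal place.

Source at 11 m: Lp = 90.2 − 10·log₁₀(4π·11²) = 90.2 − 10·log₁₀(1520.531) = 58.4 dB.
Σ 10^(Lᵢ/10) = 8.36e+08.
L_total = 10·log₁₀(8.36e+08) = 89.2 dB.

89.2 dB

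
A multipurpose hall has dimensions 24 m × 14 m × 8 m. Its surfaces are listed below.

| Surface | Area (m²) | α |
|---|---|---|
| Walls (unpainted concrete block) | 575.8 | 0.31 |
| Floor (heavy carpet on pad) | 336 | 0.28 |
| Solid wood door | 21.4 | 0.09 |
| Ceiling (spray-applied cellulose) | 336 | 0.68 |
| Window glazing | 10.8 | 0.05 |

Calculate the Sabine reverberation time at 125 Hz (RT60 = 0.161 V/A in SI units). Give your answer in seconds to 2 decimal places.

Equivalent absorption area: A = 575.8*0.31 + 336*0.28 + 21.4*0.09 + 336*0.68 + 10.8*0.05 = 503.524 m².
Volume V = 24 × 14 × 8 = 2688 m³.
T = 0.161 V/A = 0.161·2688/503.524 = 0.86 s.

0.86 sec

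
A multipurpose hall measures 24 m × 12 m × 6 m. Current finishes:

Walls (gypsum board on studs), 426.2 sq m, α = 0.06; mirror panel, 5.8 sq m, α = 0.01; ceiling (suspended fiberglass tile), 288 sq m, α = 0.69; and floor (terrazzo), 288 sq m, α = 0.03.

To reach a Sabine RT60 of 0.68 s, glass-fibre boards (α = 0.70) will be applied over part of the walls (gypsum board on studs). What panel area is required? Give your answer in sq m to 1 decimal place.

275.2

A₁ = Σ Sᵢαᵢ = 426.2×0.06 + 5.8×0.01 + 288×0.69 + 288×0.03 = 232.990 sabins.
V = 1728 m³. Target absorption A₂ = 0.161 × 1728 / 0.68 = 409.129 sabins.
ΔA needed = 409.129 − 232.990 = 176.139 sabins.
Each sq m of panel replacing the walls (gypsum board on studs) adds (0.70 − 0.06) = 0.64 sabins.
Panel area = 176.139 / 0.64 = 275.2 sq m.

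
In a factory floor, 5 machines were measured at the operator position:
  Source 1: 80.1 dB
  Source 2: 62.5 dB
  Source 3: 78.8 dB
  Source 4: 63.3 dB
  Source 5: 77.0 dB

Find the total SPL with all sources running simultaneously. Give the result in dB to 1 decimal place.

83.7 dB

Sum in the linear (power) domain: Σ 10^(Lᵢ/10) = 10^(80.1/10) + 10^(62.5/10) + 10^(78.8/10) + 10^(63.3/10) + 10^(77.0/10) = 2.322e+08.
Combined level = 10 log₁₀(2.322e+08) = 83.7 dB.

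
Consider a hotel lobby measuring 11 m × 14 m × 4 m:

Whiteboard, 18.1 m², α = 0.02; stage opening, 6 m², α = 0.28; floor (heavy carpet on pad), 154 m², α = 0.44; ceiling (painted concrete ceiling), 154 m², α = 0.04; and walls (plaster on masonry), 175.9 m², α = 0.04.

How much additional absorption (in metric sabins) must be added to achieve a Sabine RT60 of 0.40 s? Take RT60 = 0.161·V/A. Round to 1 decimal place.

164.9 sabins

Summing Sᵢαᵢ: 0.362 + 1.680 + 67.760 + 6.160 + 7.036 → A₁ = 82.998 sabins.
V = 616 m³. Required absorption A₂ = 0.161 × 616 / 0.40 = 247.940 sabins.
Additional absorption ΔA = 247.940 − 82.998 = 164.9 sabins.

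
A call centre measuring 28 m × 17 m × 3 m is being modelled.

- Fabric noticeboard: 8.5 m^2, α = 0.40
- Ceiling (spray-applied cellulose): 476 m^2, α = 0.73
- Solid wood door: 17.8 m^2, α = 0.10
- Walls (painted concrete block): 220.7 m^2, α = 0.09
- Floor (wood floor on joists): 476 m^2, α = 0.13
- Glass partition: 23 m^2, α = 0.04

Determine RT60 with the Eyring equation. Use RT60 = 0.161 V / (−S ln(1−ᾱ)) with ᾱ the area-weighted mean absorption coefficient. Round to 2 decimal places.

0.43 seconds

S = Σ Sᵢ = 1222.0 m^2.
Absorption A = 8.5×0.40 + 476×0.73 + 17.8×0.10 + 220.7×0.09 + 476×0.13 + 23×0.04 = 435.323 sabins.
Mean coefficient ᾱ = A/S = 0.3562.
Eyring denominator: −S ln(1−ᾱ) = 538.129.
V = 28 × 17 × 3 = 1428 m³.
T = 0.161·V/[−S·ln(1−ᾱ)] = 0.161·1428/538.129 = 0.43 s.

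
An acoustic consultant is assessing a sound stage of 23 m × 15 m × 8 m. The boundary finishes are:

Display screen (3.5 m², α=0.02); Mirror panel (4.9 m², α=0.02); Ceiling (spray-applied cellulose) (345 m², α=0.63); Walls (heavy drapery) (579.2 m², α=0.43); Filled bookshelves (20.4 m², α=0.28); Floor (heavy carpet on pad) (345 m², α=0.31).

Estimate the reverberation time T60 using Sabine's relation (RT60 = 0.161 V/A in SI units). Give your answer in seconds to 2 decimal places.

A = Σ Sᵢαᵢ = 3.5·0.02 + 4.9·0.02 + 345·0.63 + 579.2·0.43 + 20.4·0.28 + 345·0.31 = 579.236 sabins.
Room volume: 2760 m³.
Sabine: RT60 = 0.161 × 2760 / 579.236 = 0.77 s.

0.77 seconds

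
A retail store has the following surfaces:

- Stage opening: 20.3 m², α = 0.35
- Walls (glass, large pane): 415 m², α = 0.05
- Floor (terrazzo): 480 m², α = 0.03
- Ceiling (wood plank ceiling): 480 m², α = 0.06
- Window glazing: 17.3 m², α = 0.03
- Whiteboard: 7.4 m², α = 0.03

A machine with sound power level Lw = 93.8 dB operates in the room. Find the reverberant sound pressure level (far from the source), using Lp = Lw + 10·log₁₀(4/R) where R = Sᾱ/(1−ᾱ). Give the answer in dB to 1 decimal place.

81.0 dB

Σ(Sᵢαᵢ) = 20.3·0.35 + 415·0.05 + 480·0.03 + 480·0.06 + 17.3·0.03 + 7.4·0.03 = 71.796; total area S = 1420.0 m².
ᾱ = 0.0506, so room constant R = A/(1−ᾱ) = 75.622 m².
Lp = 93.8 + 10·log₁₀(4/75.622) = 93.8 + (-12.77) = 81.0 dB.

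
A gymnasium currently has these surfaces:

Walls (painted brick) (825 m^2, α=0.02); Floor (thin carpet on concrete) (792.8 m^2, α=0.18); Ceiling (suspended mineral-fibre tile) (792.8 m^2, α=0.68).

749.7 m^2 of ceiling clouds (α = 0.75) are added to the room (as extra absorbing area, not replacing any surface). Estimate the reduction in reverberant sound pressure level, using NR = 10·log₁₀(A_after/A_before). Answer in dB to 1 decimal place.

2.6 dB

Summing Sᵢαᵢ: 16.500 + 142.704 + 539.104 → A_before = 698.308 sabins.
Treatment contributes 749.7·0.75 = 562.275 sabins.
A_after = 698.308 + 562.275 = 1260.583 sabins.
Reduction = 10 log₁₀(A_after/A_before) = 10 log₁₀(1.8052) = 2.6 dB.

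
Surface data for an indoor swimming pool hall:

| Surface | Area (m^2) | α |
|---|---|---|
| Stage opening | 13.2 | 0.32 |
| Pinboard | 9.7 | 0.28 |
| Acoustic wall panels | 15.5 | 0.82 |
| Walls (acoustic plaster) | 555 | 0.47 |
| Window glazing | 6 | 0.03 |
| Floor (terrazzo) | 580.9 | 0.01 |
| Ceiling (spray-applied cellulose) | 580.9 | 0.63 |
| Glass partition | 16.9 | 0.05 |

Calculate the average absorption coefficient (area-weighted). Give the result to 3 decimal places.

Total surface area S = 1778.1 m^2.
Σ(Sᵢαᵢ) = 13.2×0.32 + 9.7×0.28 + 15.5×0.82 + 555×0.47 + 6×0.03 + 580.9×0.01 + 580.9×0.63 + 16.9×0.05 = 653.301.
ᾱ = A/S = 0.367.

0.367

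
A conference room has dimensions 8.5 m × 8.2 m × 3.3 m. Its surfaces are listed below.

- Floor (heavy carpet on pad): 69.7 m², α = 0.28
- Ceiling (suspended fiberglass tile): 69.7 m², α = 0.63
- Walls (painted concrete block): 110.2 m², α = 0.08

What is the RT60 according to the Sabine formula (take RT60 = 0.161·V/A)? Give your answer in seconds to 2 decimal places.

Summing Sᵢαᵢ: 19.516 + 43.911 + 8.816 → A = 72.243 sabins.
V = 8.5·8.2·3.3 = 230.01 m³.
RT60 = 0.161 · V / A = 0.161 × 230.01 / 72.243 = 0.51 s.

0.51 seconds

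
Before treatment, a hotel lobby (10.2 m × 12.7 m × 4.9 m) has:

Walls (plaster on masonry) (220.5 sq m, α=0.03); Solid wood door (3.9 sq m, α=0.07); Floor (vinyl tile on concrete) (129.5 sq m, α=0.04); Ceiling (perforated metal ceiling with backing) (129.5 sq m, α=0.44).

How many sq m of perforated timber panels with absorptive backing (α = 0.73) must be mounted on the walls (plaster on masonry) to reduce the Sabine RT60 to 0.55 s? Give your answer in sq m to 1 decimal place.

A₁ = Σ Sᵢαᵢ = 220.5×0.03 + 3.9×0.07 + 129.5×0.04 + 129.5×0.44 = 69.048 sabins.
V = 634.746 m³. Target absorption A₂ = 0.161 × 634.746 / 0.55 = 185.807 sabins.
ΔA needed = 185.807 − 69.048 = 116.759 sabins.
Net gain per sq m: Δα = 0.73 − 0.03 = 0.70.
Panel area = 116.759 / 0.70 = 166.8 sq m.

166.8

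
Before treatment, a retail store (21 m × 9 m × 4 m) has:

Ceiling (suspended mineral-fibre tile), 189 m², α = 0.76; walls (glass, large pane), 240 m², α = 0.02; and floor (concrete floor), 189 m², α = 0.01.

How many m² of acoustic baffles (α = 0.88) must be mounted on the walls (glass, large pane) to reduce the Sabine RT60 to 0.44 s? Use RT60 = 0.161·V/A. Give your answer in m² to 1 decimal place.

146.9

Equivalent absorption area: A₁ = 189·0.76 + 240·0.02 + 189·0.01 = 150.330 m².
V = 756 m³. Target absorption A₂ = 0.161 × 756 / 0.44 = 276.627 sabins.
ΔA needed = 276.627 − 150.330 = 126.297 sabins.
Each m² of panel replacing the walls (glass, large pane) adds (0.88 − 0.02) = 0.86 sabins.
Area = ΔA/Δα = 126.297/0.86 = 146.9 m².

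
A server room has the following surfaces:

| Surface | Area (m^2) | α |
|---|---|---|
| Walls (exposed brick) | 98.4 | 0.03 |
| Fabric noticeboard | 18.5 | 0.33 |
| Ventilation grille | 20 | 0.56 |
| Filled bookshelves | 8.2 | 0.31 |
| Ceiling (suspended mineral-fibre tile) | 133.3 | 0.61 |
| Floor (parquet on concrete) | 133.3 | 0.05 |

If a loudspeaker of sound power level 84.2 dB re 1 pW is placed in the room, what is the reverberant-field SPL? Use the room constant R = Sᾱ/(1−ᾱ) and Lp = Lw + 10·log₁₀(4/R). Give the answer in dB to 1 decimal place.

A = 110.777 sabins; S = 411.7 m^2.
ᾱ = 0.2691, so room constant R = A/(1−ᾱ) = 151.562 m^2.
Lp = 84.2 + 10·log₁₀(4/151.562) = 84.2 + (-15.79) = 68.4 dB.

68.4 dB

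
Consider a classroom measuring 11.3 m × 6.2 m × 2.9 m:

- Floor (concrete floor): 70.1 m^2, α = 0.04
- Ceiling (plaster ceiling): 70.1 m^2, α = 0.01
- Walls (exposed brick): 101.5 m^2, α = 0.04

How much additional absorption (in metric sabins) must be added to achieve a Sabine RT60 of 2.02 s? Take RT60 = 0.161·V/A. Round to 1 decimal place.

Total absorption A₁ = 70.1×0.04 + 70.1×0.01 + 101.5×0.04
  = 2.804 + 0.701 + 4.060 = 7.565 m^2 sabins.
For T = 2.02 s, need A₂ = 0.161·V/T = 0.161·203.174/2.02 = 16.194 sabins.
Additional absorption ΔA = 16.194 − 7.565 = 8.6 sabins.

8.6 sabins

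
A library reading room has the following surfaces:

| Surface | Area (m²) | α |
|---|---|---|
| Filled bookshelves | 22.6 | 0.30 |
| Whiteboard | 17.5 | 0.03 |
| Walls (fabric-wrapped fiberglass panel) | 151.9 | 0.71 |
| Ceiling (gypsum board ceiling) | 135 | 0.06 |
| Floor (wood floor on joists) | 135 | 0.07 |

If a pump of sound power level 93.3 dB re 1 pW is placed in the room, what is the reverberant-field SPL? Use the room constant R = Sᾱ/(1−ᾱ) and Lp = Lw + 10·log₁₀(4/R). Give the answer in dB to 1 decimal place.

A = 132.704 sabins; S = 462.0 m².
ᾱ = 132.704/462.0 = 0.2872; R = Sᾱ/(1−ᾱ) = 132.704/(1−0.2872) = 186.173 m².
Lp = Lw + 10 log₁₀(4/R) = 93.3 -16.68 = 76.6 dB.

76.6 dB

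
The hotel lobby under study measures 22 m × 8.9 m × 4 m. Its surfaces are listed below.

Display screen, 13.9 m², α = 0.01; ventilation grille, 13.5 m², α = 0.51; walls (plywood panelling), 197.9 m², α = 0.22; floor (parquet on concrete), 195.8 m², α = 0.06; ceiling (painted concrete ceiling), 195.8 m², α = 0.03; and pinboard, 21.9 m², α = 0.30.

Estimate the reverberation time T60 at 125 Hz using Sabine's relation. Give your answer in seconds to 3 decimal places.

Equivalent absorption area: A = 13.9·0.01 + 13.5·0.51 + 197.9·0.22 + 195.8·0.06 + 195.8·0.03 + 21.9·0.30 = 74.754 m².
Room volume: 783.2 m³.
T = 0.161 V/A = 0.161·783.2/74.754 = 1.687 s.

1.687 sec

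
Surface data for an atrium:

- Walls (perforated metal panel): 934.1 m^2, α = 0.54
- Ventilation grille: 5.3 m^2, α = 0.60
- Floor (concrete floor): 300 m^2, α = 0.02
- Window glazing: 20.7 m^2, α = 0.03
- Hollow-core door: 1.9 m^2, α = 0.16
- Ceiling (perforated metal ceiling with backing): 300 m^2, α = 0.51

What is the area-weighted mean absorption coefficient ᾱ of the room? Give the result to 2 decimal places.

Total surface area S = 1562.0 m^2.
Σ(Sᵢαᵢ) = 934.1×0.54 + 5.3×0.60 + 300×0.02 + 20.7×0.03 + 1.9×0.16 + 300×0.51 = 667.519.
ᾱ = A/S = 0.43.

0.43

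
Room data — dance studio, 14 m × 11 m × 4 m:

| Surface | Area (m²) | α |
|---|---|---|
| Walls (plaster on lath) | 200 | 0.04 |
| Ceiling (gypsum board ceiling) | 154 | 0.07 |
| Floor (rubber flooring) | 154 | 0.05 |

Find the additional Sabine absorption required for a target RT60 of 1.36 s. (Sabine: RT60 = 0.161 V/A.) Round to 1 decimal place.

Total absorption A₁ = 200*0.04 + 154*0.07 + 154*0.05
  = 8.000 + 10.780 + 7.700 = 26.480 m² sabins.
For T = 1.36 s, need A₂ = 0.161·V/T = 0.161·616/1.36 = 72.924 sabins.
Shortfall: 72.924 − 26.480 = 46.4 sabins.

46.4 sabins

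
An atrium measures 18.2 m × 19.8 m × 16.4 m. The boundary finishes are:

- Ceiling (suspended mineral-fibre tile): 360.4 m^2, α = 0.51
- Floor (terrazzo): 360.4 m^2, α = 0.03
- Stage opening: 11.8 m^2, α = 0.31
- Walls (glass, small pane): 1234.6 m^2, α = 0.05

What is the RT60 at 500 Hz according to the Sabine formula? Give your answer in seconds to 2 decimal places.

Total absorption A = 360.4·0.51 + 360.4·0.03 + 11.8·0.31 + 1234.6·0.05
  = 183.804 + 10.812 + 3.658 + 61.730 = 260.004 m^2 sabins.
V = 18.2·19.8·16.4 = 5909.904 m³.
RT60 = 0.161 · V / A = 0.161 × 5909.904 / 260.004 = 3.66 s.

3.66 s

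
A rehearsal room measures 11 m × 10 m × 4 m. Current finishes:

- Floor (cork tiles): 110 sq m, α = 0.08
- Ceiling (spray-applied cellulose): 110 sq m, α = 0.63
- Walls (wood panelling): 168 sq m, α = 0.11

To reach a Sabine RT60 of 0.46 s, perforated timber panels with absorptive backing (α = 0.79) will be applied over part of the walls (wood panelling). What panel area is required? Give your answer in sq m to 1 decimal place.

84.4

Summing Sᵢαᵢ: 8.800 + 69.300 + 18.480 → A₁ = 96.580 sabins.
V = 440 m³. Target absorption A₂ = 0.161 × 440 / 0.46 = 154.000 sabins.
Absorption to add: 154.000 − 96.580 = 57.420 sabins.
Net gain per sq m: Δα = 0.79 − 0.11 = 0.68.
Panel area = 57.420 / 0.68 = 84.4 sq m.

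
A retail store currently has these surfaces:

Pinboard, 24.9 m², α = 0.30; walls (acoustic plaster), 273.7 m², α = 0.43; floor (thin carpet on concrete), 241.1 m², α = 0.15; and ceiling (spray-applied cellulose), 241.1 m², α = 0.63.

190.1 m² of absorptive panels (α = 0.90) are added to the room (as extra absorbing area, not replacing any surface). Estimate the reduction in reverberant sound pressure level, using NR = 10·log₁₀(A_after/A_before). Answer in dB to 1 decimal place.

1.9 dB

Summing Sᵢαᵢ: 7.470 + 117.691 + 36.165 + 151.893 → A_before = 313.219 sabins.
Added absorption = 190.1 × 0.90 = 171.090 sabins.
New total A_after = 484.309 sabins.
Reduction = 10 log₁₀(A_after/A_before) = 10 log₁₀(1.5462) = 1.9 dB.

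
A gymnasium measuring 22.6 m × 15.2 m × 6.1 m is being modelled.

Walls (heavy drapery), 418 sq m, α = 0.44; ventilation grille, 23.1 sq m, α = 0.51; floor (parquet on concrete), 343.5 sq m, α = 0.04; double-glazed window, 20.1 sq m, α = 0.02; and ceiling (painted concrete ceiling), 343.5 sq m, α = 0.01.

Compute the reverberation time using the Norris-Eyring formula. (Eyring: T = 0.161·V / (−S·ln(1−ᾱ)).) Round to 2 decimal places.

1.43 s

Total surface area S = 418 + 23.1 + 343.5 + 20.1 + 343.5 = 1148.2 sq m.
Σ(Sᵢαᵢ) = 418×0.44 + 23.1×0.51 + 343.5×0.04 + 20.1×0.02 + 343.5×0.01 = 213.278.
Mean coefficient ᾱ = A/S = 0.1857.
−S·ln(1−ᾱ) = −1148.2 × ln(1 − 0.1857) = 235.871.
V = 22.6 × 15.2 × 6.1 = 2095.472 m³.
RT60 = 0.161 × 2095.472 / 235.871 = 1.43 s.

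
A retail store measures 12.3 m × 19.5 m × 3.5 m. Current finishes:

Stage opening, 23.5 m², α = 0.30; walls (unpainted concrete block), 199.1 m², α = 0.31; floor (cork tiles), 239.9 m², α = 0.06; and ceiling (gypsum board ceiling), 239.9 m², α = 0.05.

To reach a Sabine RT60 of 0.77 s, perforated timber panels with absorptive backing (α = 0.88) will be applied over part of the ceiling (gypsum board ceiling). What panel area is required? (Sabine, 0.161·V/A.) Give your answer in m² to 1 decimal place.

Summing Sᵢαᵢ: 7.050 + 61.721 + 14.394 + 11.995 → A₁ = 95.160 sabins.
V = 839.475 m³. Target absorption A₂ = 0.161 × 839.475 / 0.77 = 175.527 sabins.
ΔA needed = 175.527 − 95.160 = 80.367 sabins.
Net gain per m²: Δα = 0.88 − 0.05 = 0.83.
Area = ΔA/Δα = 80.367/0.83 = 96.8 m².

96.8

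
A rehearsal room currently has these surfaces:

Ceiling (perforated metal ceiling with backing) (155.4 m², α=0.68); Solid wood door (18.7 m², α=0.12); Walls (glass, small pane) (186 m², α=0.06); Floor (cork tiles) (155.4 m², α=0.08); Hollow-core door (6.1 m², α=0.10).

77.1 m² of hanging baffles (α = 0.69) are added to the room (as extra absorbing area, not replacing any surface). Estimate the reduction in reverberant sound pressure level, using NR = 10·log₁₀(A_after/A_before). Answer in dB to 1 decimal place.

1.5 dB

Total absorption A_before = 155.4×0.68 + 18.7×0.12 + 186×0.06 + 155.4×0.08 + 6.1×0.10
  = 105.672 + 2.244 + 11.160 + 12.432 + 0.610 = 132.118 m² sabins.
Treatment contributes 77.1·0.69 = 53.199 sabins.
New total A_after = 185.317 sabins.
NR = 10·log₁₀(185.317/132.118) = 1.5 dB.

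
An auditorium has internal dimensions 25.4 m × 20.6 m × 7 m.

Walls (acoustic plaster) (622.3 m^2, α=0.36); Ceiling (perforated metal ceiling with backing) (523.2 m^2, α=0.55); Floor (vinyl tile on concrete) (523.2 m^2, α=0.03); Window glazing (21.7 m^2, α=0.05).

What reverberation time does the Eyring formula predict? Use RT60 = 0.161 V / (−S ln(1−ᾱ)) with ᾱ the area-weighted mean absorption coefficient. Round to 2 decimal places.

Total surface area S = 622.3 + 523.2 + 523.2 + 21.7 = 1690.4 m^2.
Σ(Sᵢαᵢ) = 622.3·0.36 + 523.2·0.55 + 523.2·0.03 + 21.7·0.05 = 528.569.
Mean coefficient ᾱ = A/S = 0.3127.
Eyring denominator: −S ln(1−ᾱ) = 633.874.
V = 25.4 × 20.6 × 7 = 3662.68 m³.
RT60 = 0.161 × 3662.68 / 633.874 = 0.93 s.

0.93 s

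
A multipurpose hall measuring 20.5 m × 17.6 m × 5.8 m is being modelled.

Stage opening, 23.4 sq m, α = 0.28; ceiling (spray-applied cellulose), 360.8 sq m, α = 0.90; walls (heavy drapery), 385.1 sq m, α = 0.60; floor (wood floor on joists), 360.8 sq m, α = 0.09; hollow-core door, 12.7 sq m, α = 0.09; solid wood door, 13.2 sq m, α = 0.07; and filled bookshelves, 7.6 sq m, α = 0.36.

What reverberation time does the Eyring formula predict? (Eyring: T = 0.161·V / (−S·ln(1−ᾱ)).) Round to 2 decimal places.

Total surface area S = 23.4 + 360.8 + 385.1 + 360.8 + 12.7 + 13.2 + 7.6 = 1163.6 sq m.
Absorption A = 23.4×0.28 + 360.8×0.90 + 385.1×0.60 + 360.8×0.09 + 12.7×0.09 + 13.2×0.07 + 7.6×0.36 = 599.607 sabins.
ᾱ = 599.607 / 1163.6 = 0.5153.
−S·ln(1−ᾱ) = −1163.6 × ln(1 − 0.5153) = 842.708.
V = 20.5 × 17.6 × 5.8 = 2092.64 m³.
T = 0.161·V/[−S·ln(1−ᾱ)] = 0.161·2092.64/842.708 = 0.40 s.

0.40 sec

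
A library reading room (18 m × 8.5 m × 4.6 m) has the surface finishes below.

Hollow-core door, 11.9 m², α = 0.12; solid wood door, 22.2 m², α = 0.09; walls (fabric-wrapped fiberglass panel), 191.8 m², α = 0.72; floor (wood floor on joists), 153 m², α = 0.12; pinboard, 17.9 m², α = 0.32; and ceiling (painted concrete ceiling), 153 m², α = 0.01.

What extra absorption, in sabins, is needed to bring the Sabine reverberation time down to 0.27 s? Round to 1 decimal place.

A₁ = Σ Sᵢαᵢ = 11.9·0.12 + 22.2·0.09 + 191.8·0.72 + 153·0.12 + 17.9·0.32 + 153·0.01 = 167.140 sabins.
V = 703.8 m³. Required absorption A₂ = 0.161 × 703.8 / 0.27 = 419.673 sabins.
Additional absorption ΔA = 419.673 − 167.140 = 252.5 sabins.

252.5 sabins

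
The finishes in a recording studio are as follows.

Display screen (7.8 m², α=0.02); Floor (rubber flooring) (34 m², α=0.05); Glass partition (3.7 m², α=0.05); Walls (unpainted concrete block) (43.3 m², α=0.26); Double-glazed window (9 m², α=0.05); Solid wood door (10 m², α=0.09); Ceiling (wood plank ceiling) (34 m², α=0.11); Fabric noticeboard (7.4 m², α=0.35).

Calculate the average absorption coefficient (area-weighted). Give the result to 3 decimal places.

0.141

S = Σ Sᵢ = 7.8 + 34 + 3.7 + 43.3 + 9 + 10 + 34 + 7.4 = 149.2 m².
Weighted sum Σ Sα = 20.979.
ᾱ = 20.979 / 149.2 = 0.141.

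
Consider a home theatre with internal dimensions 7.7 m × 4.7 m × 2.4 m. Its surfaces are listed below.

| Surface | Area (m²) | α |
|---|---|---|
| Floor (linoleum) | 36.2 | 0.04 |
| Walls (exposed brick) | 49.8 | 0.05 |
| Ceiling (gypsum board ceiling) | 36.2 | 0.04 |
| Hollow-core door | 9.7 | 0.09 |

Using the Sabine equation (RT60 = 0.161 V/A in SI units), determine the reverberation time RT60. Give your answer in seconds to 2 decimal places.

Equivalent absorption area: A = 36.2*0.04 + 49.8*0.05 + 36.2*0.04 + 9.7*0.09 = 6.259 m².
V = 7.7·4.7·2.4 = 86.856 m³.
RT60 = 0.161 · V / A = 0.161 × 86.856 / 6.259 = 2.23 s.

2.23 seconds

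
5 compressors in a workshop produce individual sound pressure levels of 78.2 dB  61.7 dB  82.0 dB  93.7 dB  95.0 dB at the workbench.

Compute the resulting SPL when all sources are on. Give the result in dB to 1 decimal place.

Sum in the linear (power) domain: Σ 10^(Lᵢ/10) = 10^(78.2/10) + 10^(61.7/10) + 10^(82.0/10) + 10^(93.7/10) + 10^(95.0/10) = 5.733e+09.
L_total = 10·log₁₀(5.733e+09) = 97.6 dB.

97.6 dB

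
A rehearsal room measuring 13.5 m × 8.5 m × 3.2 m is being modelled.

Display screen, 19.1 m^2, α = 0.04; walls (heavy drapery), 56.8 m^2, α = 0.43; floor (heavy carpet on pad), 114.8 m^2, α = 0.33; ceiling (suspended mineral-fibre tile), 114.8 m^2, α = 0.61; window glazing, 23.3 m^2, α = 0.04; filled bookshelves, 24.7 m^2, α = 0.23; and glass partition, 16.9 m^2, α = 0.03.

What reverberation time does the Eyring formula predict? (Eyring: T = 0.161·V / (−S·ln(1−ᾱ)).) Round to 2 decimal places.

Total surface area S = 19.1 + 56.8 + 114.8 + 114.8 + 23.3 + 24.7 + 16.9 = 370.4 m^2.
Σ(Sᵢαᵢ) = 19.1×0.04 + 56.8×0.43 + 114.8×0.33 + 114.8×0.61 + 23.3×0.04 + 24.7×0.23 + 16.9×0.03 = 140.220.
ᾱ = 140.220 / 370.4 = 0.3786.
−S·ln(1−ᾱ) = −370.4 × ln(1 − 0.3786) = 176.229.
V = 13.5 × 8.5 × 3.2 = 367.2 m³.
RT60 = 0.161 × 367.2 / 176.229 = 0.34 s.

0.34 seconds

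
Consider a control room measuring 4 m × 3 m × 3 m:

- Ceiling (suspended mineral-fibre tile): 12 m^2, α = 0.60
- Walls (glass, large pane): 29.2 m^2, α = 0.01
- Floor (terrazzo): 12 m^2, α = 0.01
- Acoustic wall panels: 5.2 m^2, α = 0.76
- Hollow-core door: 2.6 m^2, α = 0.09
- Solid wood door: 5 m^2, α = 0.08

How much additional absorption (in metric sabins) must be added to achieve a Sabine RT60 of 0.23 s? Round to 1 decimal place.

13.0 sabins

Total absorption A₁ = 12*0.60 + 29.2*0.01 + 12*0.01 + 5.2*0.76 + 2.6*0.09 + 5*0.08
  = 7.200 + 0.292 + 0.120 + 3.952 + 0.234 + 0.400 = 12.198 m^2 sabins.
For T = 0.23 s, need A₂ = 0.161·V/T = 0.161·36/0.23 = 25.200 sabins.
ΔA = A₂ − A₁ = 25.200 − 12.198 = 13.0 sabins.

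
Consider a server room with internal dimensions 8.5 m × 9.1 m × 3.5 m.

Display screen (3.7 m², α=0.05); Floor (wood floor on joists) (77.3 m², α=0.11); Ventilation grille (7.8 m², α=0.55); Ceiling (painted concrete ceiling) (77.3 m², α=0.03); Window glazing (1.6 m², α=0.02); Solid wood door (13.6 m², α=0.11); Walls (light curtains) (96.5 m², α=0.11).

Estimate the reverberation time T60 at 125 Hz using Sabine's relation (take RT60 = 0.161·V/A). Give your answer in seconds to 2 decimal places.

1.59 seconds

Summing Sᵢαᵢ: 0.185 + 8.503 + 4.290 + 2.319 + 0.032 + 1.496 + 10.615 → A = 27.440 sabins.
V = 8.5·9.1·3.5 = 270.725 m³.
RT60 = 0.161 · V / A = 0.161 × 270.725 / 27.440 = 1.59 s.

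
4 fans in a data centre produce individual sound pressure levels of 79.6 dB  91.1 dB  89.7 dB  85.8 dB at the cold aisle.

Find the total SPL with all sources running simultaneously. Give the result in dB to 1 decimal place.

Converting to relative power and adding: 10^(79.6/10) + 10^(91.1/10) + 10^(89.7/10) + 10^(85.8/10) = 2.693e+09.
Combined level = 10 log₁₀(2.693e+09) = 94.3 dB.

94.3 dB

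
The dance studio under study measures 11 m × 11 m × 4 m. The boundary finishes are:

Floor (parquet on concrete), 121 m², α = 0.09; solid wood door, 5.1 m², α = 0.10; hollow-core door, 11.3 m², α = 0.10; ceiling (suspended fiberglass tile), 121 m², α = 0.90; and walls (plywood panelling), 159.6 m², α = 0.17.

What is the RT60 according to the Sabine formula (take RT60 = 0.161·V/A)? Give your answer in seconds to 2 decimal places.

Equivalent absorption area: A = 121*0.09 + 5.1*0.10 + 11.3*0.10 + 121*0.90 + 159.6*0.17 = 148.562 m².
V = 11·11·4 = 484 m³.
Sabine: RT60 = 0.161 × 484 / 148.562 = 0.52 s.

0.52 s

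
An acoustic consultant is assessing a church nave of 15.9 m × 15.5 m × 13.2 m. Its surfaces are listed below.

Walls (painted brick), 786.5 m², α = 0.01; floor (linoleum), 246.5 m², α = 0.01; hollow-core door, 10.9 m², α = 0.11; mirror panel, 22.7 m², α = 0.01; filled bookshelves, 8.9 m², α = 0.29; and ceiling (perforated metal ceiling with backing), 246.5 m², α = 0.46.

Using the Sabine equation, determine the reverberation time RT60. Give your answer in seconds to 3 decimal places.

Summing Sᵢαᵢ: 7.865 + 2.465 + 1.199 + 0.227 + 2.581 + 113.390 → A = 127.727 sabins.
V = 15.9·15.5·13.2 = 3253.14 m³.
RT60 = 0.161 · V / A = 0.161 × 3253.14 / 127.727 = 4.101 s.

4.101 s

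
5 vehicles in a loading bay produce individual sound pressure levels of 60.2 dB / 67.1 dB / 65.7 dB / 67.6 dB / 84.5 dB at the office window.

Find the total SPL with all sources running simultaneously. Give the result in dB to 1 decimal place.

Converting to relative power and adding: 10^(60.2/10) + 10^(67.1/10) + 10^(65.7/10) + 10^(67.6/10) + 10^(84.5/10) = 2.975e+08.
L_total = 10·log₁₀(2.975e+08) = 84.7 dB.

84.7 dB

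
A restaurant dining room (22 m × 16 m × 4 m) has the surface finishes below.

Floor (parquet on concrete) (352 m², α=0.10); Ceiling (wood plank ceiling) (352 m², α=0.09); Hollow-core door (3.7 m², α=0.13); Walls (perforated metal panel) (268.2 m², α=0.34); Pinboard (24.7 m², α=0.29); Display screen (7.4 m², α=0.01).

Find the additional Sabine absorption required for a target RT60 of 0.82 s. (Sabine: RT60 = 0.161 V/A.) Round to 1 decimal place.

Total absorption A₁ = 352*0.10 + 352*0.09 + 3.7*0.13 + 268.2*0.34 + 24.7*0.29 + 7.4*0.01
  = 35.200 + 31.680 + 0.481 + 91.188 + 7.163 + 0.074 = 165.786 m² sabins.
Target A₂ = 0.161·1408/0.82 = 276.449 sabins (V = 1408 m³).
ΔA = A₂ − A₁ = 276.449 − 165.786 = 110.7 sabins.

110.7 sabins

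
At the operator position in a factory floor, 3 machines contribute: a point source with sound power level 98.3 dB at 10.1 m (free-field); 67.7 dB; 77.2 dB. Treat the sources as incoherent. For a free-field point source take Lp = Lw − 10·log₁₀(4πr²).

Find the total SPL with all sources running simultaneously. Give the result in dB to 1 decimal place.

Source at 10.1 m: Lp = 98.3 − 10·log₁₀(4π·10.1²) = 98.3 − 10·log₁₀(1281.895) = 67.2 dB.
Converting to relative power and adding: 10^(67.2/10) + 10^(67.7/10) + 10^(77.2/10) = 6.362e+07.
L_total = 10·log₁₀(6.362e+07) = 78.0 dB.

78.0 dB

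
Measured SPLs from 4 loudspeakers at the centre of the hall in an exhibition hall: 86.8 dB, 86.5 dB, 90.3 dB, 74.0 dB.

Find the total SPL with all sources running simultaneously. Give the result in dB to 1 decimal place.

Σ 10^(Lᵢ/10) = 2.022e+09.
Combined level = 10 log₁₀(2.022e+09) = 93.1 dB.

93.1 dB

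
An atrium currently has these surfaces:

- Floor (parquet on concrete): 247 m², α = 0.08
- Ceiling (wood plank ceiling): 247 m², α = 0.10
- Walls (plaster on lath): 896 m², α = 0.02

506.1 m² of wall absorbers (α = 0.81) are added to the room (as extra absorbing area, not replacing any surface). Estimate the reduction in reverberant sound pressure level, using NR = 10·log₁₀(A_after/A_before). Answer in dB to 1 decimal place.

Total absorption A_before = 247*0.08 + 247*0.10 + 896*0.02
  = 19.760 + 24.700 + 17.920 = 62.380 m² sabins.
Added absorption = 506.1 × 0.81 = 409.941 sabins.
New total A_after = 472.321 sabins.
NR = 10·log₁₀(472.321/62.380) = 8.8 dB.

8.8 dB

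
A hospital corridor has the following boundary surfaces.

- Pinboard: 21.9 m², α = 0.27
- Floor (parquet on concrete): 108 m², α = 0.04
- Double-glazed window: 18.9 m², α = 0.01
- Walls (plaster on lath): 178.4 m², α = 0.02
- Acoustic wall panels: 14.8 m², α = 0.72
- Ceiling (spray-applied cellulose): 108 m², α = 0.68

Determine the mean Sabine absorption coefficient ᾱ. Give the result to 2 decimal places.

0.22

Total surface area S = 450.0 m².
Σ(Sᵢαᵢ) = 21.9·0.27 + 108·0.04 + 18.9·0.01 + 178.4·0.02 + 14.8·0.72 + 108·0.68 = 98.086.
ᾱ = 98.086 / 450.0 = 0.22.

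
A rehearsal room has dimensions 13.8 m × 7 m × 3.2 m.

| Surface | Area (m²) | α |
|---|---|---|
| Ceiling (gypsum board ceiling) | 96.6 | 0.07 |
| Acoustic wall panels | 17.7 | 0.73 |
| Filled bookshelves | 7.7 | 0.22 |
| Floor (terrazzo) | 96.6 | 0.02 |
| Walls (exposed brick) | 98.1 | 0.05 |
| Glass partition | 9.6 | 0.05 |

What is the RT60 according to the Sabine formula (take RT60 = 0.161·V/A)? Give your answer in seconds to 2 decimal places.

1.73 s

Equivalent absorption area: A = 96.6·0.07 + 17.7·0.73 + 7.7·0.22 + 96.6·0.02 + 98.1·0.05 + 9.6·0.05 = 28.694 m².
V = 13.8·7·3.2 = 309.12 m³.
Sabine: RT60 = 0.161 × 309.12 / 28.694 = 1.73 s.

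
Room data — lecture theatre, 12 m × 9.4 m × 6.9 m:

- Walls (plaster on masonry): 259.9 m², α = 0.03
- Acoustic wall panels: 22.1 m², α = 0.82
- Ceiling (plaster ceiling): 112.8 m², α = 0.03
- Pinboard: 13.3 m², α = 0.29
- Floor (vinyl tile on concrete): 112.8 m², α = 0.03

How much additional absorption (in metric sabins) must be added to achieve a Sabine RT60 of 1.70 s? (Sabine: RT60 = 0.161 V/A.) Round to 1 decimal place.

A₁ = Σ Sᵢαᵢ = 259.9×0.03 + 22.1×0.82 + 112.8×0.03 + 13.3×0.29 + 112.8×0.03 = 36.544 sabins.
V = 778.32 m³. Required absorption A₂ = 0.161 × 778.32 / 1.70 = 73.711 sabins.
Shortfall: 73.711 − 36.544 = 37.2 sabins.

37.2 sabins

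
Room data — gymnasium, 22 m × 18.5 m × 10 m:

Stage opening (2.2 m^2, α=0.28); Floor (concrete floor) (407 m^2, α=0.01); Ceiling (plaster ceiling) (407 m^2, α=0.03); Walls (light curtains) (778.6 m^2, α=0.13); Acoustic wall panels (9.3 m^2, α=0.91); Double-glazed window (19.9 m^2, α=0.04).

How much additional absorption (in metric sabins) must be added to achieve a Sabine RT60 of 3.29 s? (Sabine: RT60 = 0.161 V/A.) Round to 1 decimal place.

A₁ = Σ Sᵢαᵢ = 2.2×0.28 + 407×0.01 + 407×0.03 + 778.6×0.13 + 9.3×0.91 + 19.9×0.04 = 127.373 sabins.
For T = 3.29 s, need A₂ = 0.161·V/T = 0.161·4070/3.29 = 199.170 sabins.
ΔA = A₂ − A₁ = 199.170 − 127.373 = 71.8 sabins.

71.8 sabins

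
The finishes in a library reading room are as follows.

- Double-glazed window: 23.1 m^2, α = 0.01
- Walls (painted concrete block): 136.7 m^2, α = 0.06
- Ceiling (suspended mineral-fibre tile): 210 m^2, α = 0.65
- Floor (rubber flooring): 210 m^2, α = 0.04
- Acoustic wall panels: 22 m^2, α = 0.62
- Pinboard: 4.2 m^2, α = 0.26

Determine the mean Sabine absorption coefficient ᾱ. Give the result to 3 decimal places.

Total surface area S = 606.0 m^2.
Σ(Sᵢαᵢ) = 23.1*0.01 + 136.7*0.06 + 210*0.65 + 210*0.04 + 22*0.62 + 4.2*0.26 = 168.065.
ᾱ = 168.065 / 606.0 = 0.277.

0.277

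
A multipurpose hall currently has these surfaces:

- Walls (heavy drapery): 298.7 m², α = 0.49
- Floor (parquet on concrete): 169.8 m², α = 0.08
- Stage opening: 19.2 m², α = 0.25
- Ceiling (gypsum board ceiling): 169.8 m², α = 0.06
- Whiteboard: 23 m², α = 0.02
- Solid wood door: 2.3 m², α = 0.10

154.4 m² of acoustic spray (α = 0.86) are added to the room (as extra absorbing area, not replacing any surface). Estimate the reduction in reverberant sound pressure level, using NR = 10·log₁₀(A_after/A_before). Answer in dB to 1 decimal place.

2.4 dB

Equivalent absorption area: A_before = 298.7·0.49 + 169.8·0.08 + 19.2·0.25 + 169.8·0.06 + 23·0.02 + 2.3·0.10 = 175.625 m².
Added absorption = 154.4 × 0.86 = 132.784 sabins.
New total A_after = 308.409 sabins.
Reduction = 10 log₁₀(A_after/A_before) = 10 log₁₀(1.7561) = 2.4 dB.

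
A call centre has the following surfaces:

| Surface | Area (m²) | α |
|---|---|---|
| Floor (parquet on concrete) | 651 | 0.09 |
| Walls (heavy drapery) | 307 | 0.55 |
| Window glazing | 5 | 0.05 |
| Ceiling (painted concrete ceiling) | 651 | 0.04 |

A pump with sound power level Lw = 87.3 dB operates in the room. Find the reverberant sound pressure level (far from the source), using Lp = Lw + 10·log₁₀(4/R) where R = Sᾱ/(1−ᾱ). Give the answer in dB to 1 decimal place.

Σ(Sᵢαᵢ) = 651·0.09 + 307·0.55 + 5·0.05 + 651·0.04 = 253.730; total area S = 1614.0 m².
ᾱ = 253.730/1614.0 = 0.1572; R = Sᾱ/(1−ᾱ) = 253.730/(1−0.1572) = 301.056 m².
Lp = Lw + 10 log₁₀(4/R) = 87.3 -18.77 = 68.5 dB.

68.5 dB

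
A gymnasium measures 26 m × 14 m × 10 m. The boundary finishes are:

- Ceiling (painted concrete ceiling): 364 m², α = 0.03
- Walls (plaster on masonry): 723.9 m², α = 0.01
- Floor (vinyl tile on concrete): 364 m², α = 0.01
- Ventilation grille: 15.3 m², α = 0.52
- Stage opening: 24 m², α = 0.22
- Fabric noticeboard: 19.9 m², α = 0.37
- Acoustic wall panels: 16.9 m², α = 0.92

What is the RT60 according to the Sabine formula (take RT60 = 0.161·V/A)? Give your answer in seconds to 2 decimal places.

10.11 s

Total absorption A = 364*0.03 + 723.9*0.01 + 364*0.01 + 15.3*0.52 + 24*0.22 + 19.9*0.37 + 16.9*0.92
  = 10.920 + 7.239 + 3.640 + 7.956 + 5.280 + 7.363 + 15.548 = 57.946 m² sabins.
Volume V = 26 × 14 × 10 = 3640 m³.
RT60 = 0.161 · V / A = 0.161 × 3640 / 57.946 = 10.11 s.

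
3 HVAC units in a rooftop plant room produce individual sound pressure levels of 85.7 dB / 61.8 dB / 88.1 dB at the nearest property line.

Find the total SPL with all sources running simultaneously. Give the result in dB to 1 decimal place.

Sum in the linear (power) domain: Σ 10^(Lᵢ/10) = 10^(85.7/10) + 10^(61.8/10) + 10^(88.1/10) = 1.019e+09.
Combined level = 10 log₁₀(1.019e+09) = 90.1 dB.

90.1 dB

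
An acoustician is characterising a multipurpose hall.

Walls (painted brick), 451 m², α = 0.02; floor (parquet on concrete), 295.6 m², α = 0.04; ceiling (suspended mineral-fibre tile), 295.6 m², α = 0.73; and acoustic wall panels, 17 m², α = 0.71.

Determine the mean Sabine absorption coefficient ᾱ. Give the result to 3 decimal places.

Total surface area S = 1059.2 m².
Σ(Sᵢαᵢ) = 451×0.02 + 295.6×0.04 + 295.6×0.73 + 17×0.71 = 248.702.
ᾱ = A/S = 0.235.

0.235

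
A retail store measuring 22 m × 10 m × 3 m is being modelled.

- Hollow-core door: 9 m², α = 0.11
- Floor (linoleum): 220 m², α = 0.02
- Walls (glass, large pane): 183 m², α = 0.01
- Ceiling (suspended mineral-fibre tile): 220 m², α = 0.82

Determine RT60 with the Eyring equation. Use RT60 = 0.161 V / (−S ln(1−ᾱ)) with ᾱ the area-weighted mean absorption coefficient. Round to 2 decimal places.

0.48 seconds

S = Σ Sᵢ = 632.0 m².
Σ(Sᵢαᵢ) = 9×0.11 + 220×0.02 + 183×0.01 + 220×0.82 = 187.620.
ᾱ = 187.620 / 632.0 = 0.2969.
−S·ln(1−ᾱ) = −632.0 × ln(1 − 0.2969) = 222.626.
V = 22 × 10 × 3 = 660 m³.
RT60 = 0.161 × 660 / 222.626 = 0.48 s.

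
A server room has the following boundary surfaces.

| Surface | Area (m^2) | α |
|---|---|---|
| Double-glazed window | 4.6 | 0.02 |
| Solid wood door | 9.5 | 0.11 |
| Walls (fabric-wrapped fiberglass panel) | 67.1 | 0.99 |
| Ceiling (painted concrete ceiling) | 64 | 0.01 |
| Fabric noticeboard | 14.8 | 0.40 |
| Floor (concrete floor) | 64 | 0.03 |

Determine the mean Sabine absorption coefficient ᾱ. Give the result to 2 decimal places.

0.34

S = Σ Sᵢ = 4.6 + 9.5 + 67.1 + 64 + 14.8 + 64 = 224.0 m^2.
A = 4.6·0.02 + 9.5·0.11 + 67.1·0.99 + 64·0.01 + 14.8·0.40 + 64·0.03 = 76.046 sabins.
ᾱ = 76.046 / 224.0 = 0.34.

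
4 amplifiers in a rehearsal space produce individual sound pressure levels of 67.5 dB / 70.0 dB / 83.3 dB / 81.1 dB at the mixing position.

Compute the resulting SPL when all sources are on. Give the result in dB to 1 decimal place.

Sum in the linear (power) domain: Σ 10^(Lᵢ/10) = 10^(67.5/10) + 10^(70.0/10) + 10^(83.3/10) + 10^(81.1/10) = 3.582e+08.
Back to dB: 10·log₁₀ Σ = 85.5 dB.

85.5 dB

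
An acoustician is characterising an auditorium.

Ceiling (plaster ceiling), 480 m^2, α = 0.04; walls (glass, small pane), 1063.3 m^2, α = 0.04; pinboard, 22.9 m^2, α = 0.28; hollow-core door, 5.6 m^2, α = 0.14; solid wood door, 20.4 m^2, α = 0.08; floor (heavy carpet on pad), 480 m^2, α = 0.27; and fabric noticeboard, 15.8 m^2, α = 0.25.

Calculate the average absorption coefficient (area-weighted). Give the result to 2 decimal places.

S = Σ Sᵢ = 480 + 1063.3 + 22.9 + 5.6 + 20.4 + 480 + 15.8 = 2088.0 m^2.
A = 480·0.04 + 1063.3·0.04 + 22.9·0.28 + 5.6·0.14 + 20.4·0.08 + 480·0.27 + 15.8·0.25 = 204.110 sabins.
ᾱ = 204.110 / 2088.0 = 0.10.

0.10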